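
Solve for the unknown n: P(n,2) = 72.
9

Reasoning: P(n,2) = n(n−1) is increasing in n; n(n−1) ≈ (n−0.5)^2 = 72 gives n ≈ 9.0. Check: P(7,2) = 42, P(8,2) = 56, P(9,2) = 72 ✓. So n = 9.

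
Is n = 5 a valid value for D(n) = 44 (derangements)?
Yes

D(5) = (5-1)·[D(4) + D(3)] = 4·[9 + 2] = 44, which equals 44.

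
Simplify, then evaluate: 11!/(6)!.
55,440

Working:
This equals 11×10×...×7 = 55,440.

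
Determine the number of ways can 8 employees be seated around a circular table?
5,040

Circular arrangements: (8-1)! = 5,040.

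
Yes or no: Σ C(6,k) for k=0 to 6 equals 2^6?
Yes

Solution: Binomial theorem: Σ C(6,k) = (1+1)^6 = 2^6 = 64; RHS 2^6 = 64.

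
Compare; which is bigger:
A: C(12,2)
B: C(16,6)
A=C(12,2)=66, B=C(16,6)=8,008.

Answer: B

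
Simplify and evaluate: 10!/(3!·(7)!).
This is C(10,3) = 120.
Final answer: 120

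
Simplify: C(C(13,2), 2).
3,003

Working:
C(13,2) = 78, then C(78, 2) = 3,003.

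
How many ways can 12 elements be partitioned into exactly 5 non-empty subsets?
1,379,400

Working:
This equals S(12,5), the Stirling number of the 2nd kind.
Using the Stirling recurrence: S(n,k) = k·S(n-1,k) + S(n-1,k-1)
S(12,5) = 5·S(11,5) + S(11,4)
         = 5·246730 + 145750
         = 1233650 + 145750
         = 1,379,400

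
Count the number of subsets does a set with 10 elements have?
1,024

Solution: Each element can be included or excluded: 2^10 = 1,024.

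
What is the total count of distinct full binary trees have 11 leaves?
Using the Catalan number formula: C_n = C(2n, n) / (n+1)
C_10 = C(20, 10) / (10+1)
     = 184756 / 11
     = 16,796
Final answer: 16,796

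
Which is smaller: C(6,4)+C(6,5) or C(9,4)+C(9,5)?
C(6,4)+C(6,5)

First=21, Second=252.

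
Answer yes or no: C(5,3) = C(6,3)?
No

Working:
LHS = C(5,3) = 10; RHS = C(6,3) = 20. 10 ≠ 20, so the statement does not hold.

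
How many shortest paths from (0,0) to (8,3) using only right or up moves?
165
Choose 8 rights from 11 moves: C(11,8) = 165.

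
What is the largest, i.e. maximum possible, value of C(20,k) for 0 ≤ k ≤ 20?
184,756

Explanation: Maximum at k = 10: C(20,10) = 184,756.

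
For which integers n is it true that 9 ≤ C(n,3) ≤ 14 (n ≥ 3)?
5
C(4,3)=4; C(5,3)=10; C(6,3)=20. So valid n = 5.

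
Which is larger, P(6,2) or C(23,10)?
C(23,10)

Solution: P(6,2)=30, C(23,10)=1,144,066.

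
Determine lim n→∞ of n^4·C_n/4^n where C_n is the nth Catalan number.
C_n ~ 4^n/(n^(3/2)√π), so n^4·C_n/4^n ~ n^(4 − 3/2)/√π → ∞.
Final answer: ∞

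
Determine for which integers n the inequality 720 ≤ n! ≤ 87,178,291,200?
6, 7, 8, 9, 10, 11, 12, 13, 14

n! is strictly increasing; 6! = 720 and 14! = 87,178,291,200, so valid n = 6, 7, 8, 9, 10, 11, 12, 13, 14.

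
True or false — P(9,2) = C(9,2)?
False

Working:
P(9,2) = 72 but C(9,2) = 36; they differ by a factor of 2! = 2, so the statement does not hold.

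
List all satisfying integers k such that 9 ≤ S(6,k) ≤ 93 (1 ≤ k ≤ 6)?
2, 3, 4, 5

Solution: S(6,1)=1; S(6,2)=31; S(6,3)=90; S(6,4)=65; S(6,5)=15; S(6,6)=1. So valid k = 2, 3, 4, 5.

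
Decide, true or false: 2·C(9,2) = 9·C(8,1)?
True

Reasoning: Absorption identity k·C(n,k) = n·C(n-1,k-1). LHS = 2·36 = 72; RHS = 9·8 = 72.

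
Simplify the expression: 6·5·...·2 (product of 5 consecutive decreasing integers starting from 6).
720
This is P(6,5) = 6!/(1)! = 720.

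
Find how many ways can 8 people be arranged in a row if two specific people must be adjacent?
Treat pair as unit: (8-1)! arrangements × 2 internal orders = 10,080.

Answer: 10,080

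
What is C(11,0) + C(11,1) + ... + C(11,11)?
Sum of binomial coefficients = 2^11 = 2,048.

Answer: 2,048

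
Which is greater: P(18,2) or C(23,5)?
P(18,2)=306, C(23,5)=33,649.
Final answer: C(23,5)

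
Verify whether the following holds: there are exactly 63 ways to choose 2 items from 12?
False

Reasoning: C(12,2) = 66 ≠ 63.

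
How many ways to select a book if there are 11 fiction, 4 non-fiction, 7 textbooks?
22

By the addition principle: 11 + 4 + 7 = 22.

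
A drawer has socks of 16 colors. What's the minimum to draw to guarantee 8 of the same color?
113

Working:
Worst case: 7 of each = 112. One more: 113.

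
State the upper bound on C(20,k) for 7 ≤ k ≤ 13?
184,756
C(20,k) is maximised at the centre of the row: C(20,10) = 184,756.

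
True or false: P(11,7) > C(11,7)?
P(11,7) = 1,663,200 and C(11,7) = 330; P(n,r) = r! × C(n,r) so P > C whenever r ≥ 2.
Final answer: True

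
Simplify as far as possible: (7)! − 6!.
4,320
(7)! − 6! = (7)·6! − 6! = (7−1)·6! = 6·6! = 4,320.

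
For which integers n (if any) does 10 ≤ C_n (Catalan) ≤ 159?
C_3=5; C_4=14; C_5=42; C_6=132; C_7=429. So valid n = 4, 5, 6.

Answer: 4, 5, 6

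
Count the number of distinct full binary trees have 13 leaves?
208,012

Solution: Using the Catalan number formula: C_n = C(2n, n) / (n+1)
C_12 = C(24, 12) / (12+1)
     = 2704156 / 13
     = 208,012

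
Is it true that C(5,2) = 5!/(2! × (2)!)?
False

Working:
The correct denominator is 2!×3!, giving C(5,2) = 10; the stated RHS is 5!/(2!×2!) = 30 ≠ 10, so the statement does not hold.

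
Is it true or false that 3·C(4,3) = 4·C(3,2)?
True

Working:
Absorption identity k·C(n,k) = n·C(n-1,k-1). LHS = 3·4 = 12; RHS = 4·3 = 12.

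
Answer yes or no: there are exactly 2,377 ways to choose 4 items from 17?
No

Solution: C(17,4) = 2,380 ≠ 2377.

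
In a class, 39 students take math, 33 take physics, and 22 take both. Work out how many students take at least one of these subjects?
|A∪B| = |A|+|B|-|A∩B| = 39+33-22 = 50.

Answer: 50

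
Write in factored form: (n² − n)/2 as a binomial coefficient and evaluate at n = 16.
(n² − n)/2 = n(n−1)/2 = C(n,2). At n = 16: C(16,2) = 120.

Answer: C(n,2); C(16,2) = 120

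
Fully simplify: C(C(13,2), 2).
3,003

Solution: C(13,2) = 78, then C(78, 2) = 3,003.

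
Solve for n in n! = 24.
n! is strictly increasing. 2! = 2, 3! = 6, 4! = 24 ✓. So n = 4.
Final answer: 4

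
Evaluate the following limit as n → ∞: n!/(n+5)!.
0

Solution: n!/(n+5)! = 1/[(n+1)(n+2)···(n+5)] → 0 as n → ∞.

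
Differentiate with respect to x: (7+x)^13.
Using the power rule: d/dx (7+x)^13 = 13(7+x)^{12}.

Answer: 13(7+x)^12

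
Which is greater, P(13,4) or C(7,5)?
P(13,4)

Reasoning: P(13,4)=17,160, C(7,5)=21.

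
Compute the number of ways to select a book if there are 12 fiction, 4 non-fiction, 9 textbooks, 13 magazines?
38

Explanation: By the addition principle: 12 + 4 + 9 + 13 = 38.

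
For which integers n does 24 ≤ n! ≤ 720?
4, 5, 6

Explanation: n! is strictly increasing; 4! = 24 and 6! = 720, so valid n = 4, 5, 6.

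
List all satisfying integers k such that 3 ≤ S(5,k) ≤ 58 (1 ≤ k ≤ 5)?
2, 3, 4

Working:
S(5,1)=1; S(5,2)=15; S(5,3)=25; S(5,4)=10; S(5,5)=1. So valid k = 2, 3, 4.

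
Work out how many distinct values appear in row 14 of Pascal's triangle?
Row 14 has entries C(14,0)..C(14,14); by symmetry C(14,k)=C(14,14-k), giving 8 distinct values.

Answer: 8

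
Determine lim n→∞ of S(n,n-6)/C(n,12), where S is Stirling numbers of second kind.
10395

Solution: The leading term of S(n,n-6) as a polynomial in n is (11)!!·C(n,12), so the ratio → (11)!! = 10395.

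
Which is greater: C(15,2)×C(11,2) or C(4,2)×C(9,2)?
C(15,2)×C(11,2)

Solution: C(15,2)×C(11,2)=5,775, C(4,2)×C(9,2)=216.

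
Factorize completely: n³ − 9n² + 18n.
n(n − 3)(n − 6)

Reasoning: n³ − 9n² + 18n = n(n² − 9n + 18) = n(n − 3)(n − 6).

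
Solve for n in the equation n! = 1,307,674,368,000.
15

Reasoning: n! is strictly increasing. 13! = 6,227,020,800, 14! = 87,178,291,200, 15! = 1,307,674,368,000 ✓. So n = 15.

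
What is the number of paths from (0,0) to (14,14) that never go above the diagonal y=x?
Counted by the Catalan number C_14: C_14 = C(28,14)/(14+1) = 40,116,600/15 = 2,674,440.
Final answer: 2,674,440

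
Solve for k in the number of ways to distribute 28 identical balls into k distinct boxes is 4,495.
4

Working:
Stars and bars: the count is C(28+k−1, k−1), increasing in k. k=2: C(29,1) = 29, k=3: C(30,2) = 435, k=4: C(31,3) = 4,495 ✓. So k = 4.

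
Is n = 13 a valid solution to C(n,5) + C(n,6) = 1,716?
No

Solution: C(13,5) + C(13,6) = 1,287 + 1,716 = 3,003, which does not equal 1,716.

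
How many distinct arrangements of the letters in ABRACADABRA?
83,160
Word has 11 letters (A=5, B=2, R=2, C=1, D=1). Arrangements: 11!/Π(k!) = 83,160.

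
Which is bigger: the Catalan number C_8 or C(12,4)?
C_8

Solution: C_8 = C(16,8)/(8+1) = 12,870/9 = 1,430; C(12,4) = 495.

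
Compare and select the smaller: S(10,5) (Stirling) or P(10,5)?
S(10,5) = 5·S(9,5) + S(9,4) = 5·6,951 + 7,770 = 42,525; P(10,5) = 30,240.
Final answer: P(10,5)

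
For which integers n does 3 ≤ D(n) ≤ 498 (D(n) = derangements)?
Using D(n) = (n−1)[D(n−1) + D(n−2)] with D(1)=0, D(2)=1: D(3)=2; D(4)=9; D(5)=44; D(6)=265; D(7)=1,854. So valid n = 4, 5, 6.

Answer: 4, 5, 6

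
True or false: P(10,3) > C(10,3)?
True

P(10,3) = 720 and C(10,3) = 120; P(n,r) = r! × C(n,r) so P > C whenever r ≥ 2.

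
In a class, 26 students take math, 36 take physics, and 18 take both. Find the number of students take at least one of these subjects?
44

Reasoning: |A∪B| = |A|+|B|-|A∩B| = 26+36-18 = 44.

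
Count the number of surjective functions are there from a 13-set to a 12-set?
37,362,124,800

Onto functions = 12! × S(13,12)
First compute S(13,12) via recurrence:
Using the Stirling recurrence: S(n,k) = k·S(n-1,k) + S(n-1,k-1)
S(13,12) = 12·S(12,12) + S(12,11)
         = 12·1 + 66
         = 12 + 66
         = 78
Then: 479001600 × 78 = 37,362,124,800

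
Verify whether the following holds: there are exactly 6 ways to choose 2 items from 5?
C(5,2) = 10 ≠ 6.

Answer: False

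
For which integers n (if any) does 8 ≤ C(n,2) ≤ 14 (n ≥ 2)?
C(4,2)=6; C(5,2)=10; C(6,2)=15. So valid n = 5.
Final answer: 5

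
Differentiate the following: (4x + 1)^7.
28(4x + 1)^6

Solution: Chain rule: 7(4x+1)^{6} × 4 = 28(4x+1)^{6}.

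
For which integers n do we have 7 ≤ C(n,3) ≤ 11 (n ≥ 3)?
5

Solution: C(4,3)=4; C(5,3)=10; C(6,3)=20. So valid n = 5.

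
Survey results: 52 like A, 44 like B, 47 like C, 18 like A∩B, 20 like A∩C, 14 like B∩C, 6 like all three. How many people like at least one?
97

Solution: |A∪B∪C| = 52+44+47-18-20-14+6 = 97.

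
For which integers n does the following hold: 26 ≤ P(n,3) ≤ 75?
5

Working:
P(4,3)=24; P(5,3)=60; P(6,3)=120. So valid n = 5.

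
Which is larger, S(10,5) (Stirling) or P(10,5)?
S(10,5)

Solution: S(10,5) = 5·S(9,5) + S(9,4) = 5·6,951 + 7,770 = 42,525; P(10,5) = 30,240.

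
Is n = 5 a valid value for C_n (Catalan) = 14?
No

Solution: C_5 = C(10,5)/(5+1) = 252/6 = 42, which does not equal 14.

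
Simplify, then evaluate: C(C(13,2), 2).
C(13,2) = 78, then C(78, 2) = 3,003.
Final answer: 3,003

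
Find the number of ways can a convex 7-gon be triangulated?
42

Working:
Using the Catalan number formula: C_n = C(2n, n) / (n+1)
C_5 = C(10, 5) / (5+1)
     = 252 / 6
     = 42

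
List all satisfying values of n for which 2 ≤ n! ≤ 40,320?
2, 3, 4, 5, 6, 7, 8

Explanation: n! is strictly increasing; 2! = 2 and 8! = 40,320, so valid n = 2, 3, 4, 5, 6, 7, 8.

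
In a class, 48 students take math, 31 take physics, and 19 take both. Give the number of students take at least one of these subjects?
60
|A∪B| = |A|+|B|-|A∩B| = 48+31-19 = 60.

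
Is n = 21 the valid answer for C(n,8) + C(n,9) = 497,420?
C(21,8) + C(21,9) = 203,490 + 293,930 = 497,420, which equals 497,420.

Answer: Yes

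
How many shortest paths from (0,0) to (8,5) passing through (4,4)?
To (4,4): C(8,4)=70. From there: C(5,4)=5. Total: 350.

Answer: 350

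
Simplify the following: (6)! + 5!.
840
(6)! + 5! = (6)·5! + 5! = (6+1)·5! = 7·5! = 840.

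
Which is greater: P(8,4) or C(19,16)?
P(8,4)

Explanation: P(8,4)=1,680, C(19,16)=969.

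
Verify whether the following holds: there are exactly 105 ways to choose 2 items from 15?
True

Reasoning: C(15,2) = 105.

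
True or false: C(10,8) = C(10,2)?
True
Symmetry C(n,k) = C(n,n-k): C(10,8) = 45 and C(10,2) = 45. Both sides agree, so the statement holds.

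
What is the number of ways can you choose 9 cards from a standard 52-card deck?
3,679,075,400
C(52,9) = 3,679,075,400.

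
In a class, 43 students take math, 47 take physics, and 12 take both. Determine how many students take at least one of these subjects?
78

Reasoning: |A∪B| = |A|+|B|-|A∩B| = 43+47-12 = 78.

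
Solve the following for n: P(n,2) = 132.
P(n,2) = n(n−1) is increasing in n; n(n−1) ≈ (n−0.5)^2 = 132 gives n ≈ 12.0. Check: P(10,2) = 90, P(11,2) = 110, P(12,2) = 132 ✓. So n = 12.

Answer: 12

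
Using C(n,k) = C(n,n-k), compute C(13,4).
715

Solution: C(13,4) = C(13,9) = 715.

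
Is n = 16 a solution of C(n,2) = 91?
No

Reasoning: C(16,2) = 16·15/2! = 240/2 = 120, which does not equal 91.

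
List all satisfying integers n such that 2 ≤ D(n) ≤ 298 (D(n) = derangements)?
Using D(n) = (n−1)[D(n−1) + D(n−2)] with D(1)=0, D(2)=1: D(2)=1; D(3)=2; D(4)=9; D(5)=44; D(6)=265; D(7)=1,854. So valid n = 3, 4, 5, 6.
Final answer: 3, 4, 5, 6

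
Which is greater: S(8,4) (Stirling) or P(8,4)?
S(8,4)

Working:
S(8,4) = 4·S(7,4) + S(7,3) = 4·350 + 301 = 1,701; P(8,4) = 1,680.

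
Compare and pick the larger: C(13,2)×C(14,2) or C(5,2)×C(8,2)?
C(13,2)×C(14,2)

Working:
C(13,2)×C(14,2)=7,098, C(5,2)×C(8,2)=280.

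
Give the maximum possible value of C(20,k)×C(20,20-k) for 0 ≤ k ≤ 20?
34,134,779,536

C(20,k)·C(20,20-k) = C(20,k)², maximised at the centre k = 10: C(20,10)² = 34,134,779,536.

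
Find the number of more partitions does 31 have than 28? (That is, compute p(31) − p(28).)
3,124

Pentagonal recurrence p(n) = p(n−1) + p(n−2) − p(n−5) − p(n−7) + …: p(31) = p(30) + p(29) − p(26) − p(24) + p(19) + p(16) − p(9) − p(5) = 5,604 + 4,565 − 2,436 − 1,575 + 490 + 231 − 30 − 7 = 6,842.
p(28) = p(27) + p(26) − p(23) − p(21) + p(16) + p(13) − p(6) − p(2) = 3,010 + 2,436 − 1,255 − 792 + 231 + 101 − 11 − 2 = 3,718.
Difference = 6,842 − 3,718 = 3,124.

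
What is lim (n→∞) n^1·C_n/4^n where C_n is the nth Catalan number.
0

C_n ~ 4^n/(n^(3/2)√π), so n^1·C_n/4^n ~ n^(1 − 3/2)/√π → 0.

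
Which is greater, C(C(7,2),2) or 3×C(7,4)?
C(C(7,2),2)=210, 3×C(7,4)=105.

Answer: C(C(7,2),2)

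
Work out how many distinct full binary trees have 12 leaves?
58,786

Solution: Using the Catalan number formula: C_n = C(2n, n) / (n+1)
C_11 = C(22, 11) / (11+1)
     = 705432 / 12
     = 58,786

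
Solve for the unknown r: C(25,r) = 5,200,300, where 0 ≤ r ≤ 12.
12

Solution: C(25,r) is increasing for 0 ≤ r ≤ 12. Stepping up (C(25,r+1) = C(25,r)·(25−r)/(r+1)): C(25,1) = 25, C(25,2) = 300, C(25,3) = 2,300, C(25,4) = 12,650, C(25,5) = 53,130, C(25,6) = 177,100, C(25,7) = 480,700, C(25,8) = 1,081,575, C(25,9) = 2,042,975, C(25,10) = 3,268,760, C(25,11) = 4,457,400, C(25,12) = 5,200,300 ✓. So r = 12.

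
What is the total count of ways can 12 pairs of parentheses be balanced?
208,012

Using the Catalan number formula: C_n = C(2n, n) / (n+1)
C_12 = C(24, 12) / (12+1)
     = 2704156 / 13
     = 208,012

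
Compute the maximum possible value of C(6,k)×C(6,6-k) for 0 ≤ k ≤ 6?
C(6,k)·C(6,6-k) = C(6,k)², maximised at the centre k = 3: C(6,3)² = 400.

Answer: 400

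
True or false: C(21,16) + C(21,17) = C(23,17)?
False

Pascal's identity gives C(22,17) = 26,334, whereas C(23,17) = 100,947.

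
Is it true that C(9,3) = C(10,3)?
False

Explanation: LHS = C(9,3) = 84; RHS = C(10,3) = 120. 84 ≠ 120, so the statement does not hold.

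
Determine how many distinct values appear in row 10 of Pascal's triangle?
6

Solution: Row 10 has entries C(10,0)..C(10,10); by symmetry C(10,k)=C(10,10-k), giving 6 distinct values.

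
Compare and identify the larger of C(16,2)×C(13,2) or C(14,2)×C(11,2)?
C(16,2)×C(13,2)=9,360, C(14,2)×C(11,2)=5,005.

Answer: C(16,2)×C(13,2)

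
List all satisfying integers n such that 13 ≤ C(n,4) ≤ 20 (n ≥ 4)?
6

Explanation: C(5,4)=5; C(6,4)=15; C(7,4)=35. So valid n = 6.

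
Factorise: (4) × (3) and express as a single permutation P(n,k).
P(4,2) = 4!/(2)!

Solution: Product of 2 consecutive descending integers starting at 4: P(4,2) = 4!/2! = 12.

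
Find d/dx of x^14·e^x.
Product rule: d/dx[x^14]·e^x + x^14·d/dx[e^x] = 14x^{13}e^x + x^14e^x.
Final answer: (14x^13 + x^14)e^x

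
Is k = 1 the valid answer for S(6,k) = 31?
No

Working:
S(6,1) = 1·S(5,1) + S(5,0) = 1·1 + 0 = 1, which does not equal 31.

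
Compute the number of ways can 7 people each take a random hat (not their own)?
1,854

Working:
Using D(n) = (n-1)[D(n-1) + D(n-2)]:
D(7) = (7-1) × [D(6) + D(5)]
      = 6 × [265 + 44]
      = 6 × 309
      = 1,854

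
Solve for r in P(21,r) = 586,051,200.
7

Explanation: P(21,r) = 21·20·…·(21−r+1), a product of r factors. Multiplying down from 21: 21 = 21; 21·20 = 420; 21·20·19 = 7,980; 21·20·19·18 = 143,640; 21·20·19·18·17 = 2,441,880; 21·20·19·18·17·16 = 39,070,080; 21·20·19·18·17·16·15 = 586,051,200 ✓ (7 factors). So r = 7.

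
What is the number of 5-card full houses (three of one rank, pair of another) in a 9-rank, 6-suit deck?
Triple rank: 9. Triple suits: C(6,3)=20. Pair rank: 8. Pair suits: C(6,2)=15. Total: 21,600.

Answer: 21,600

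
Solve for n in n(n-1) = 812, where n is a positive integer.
29
n² − n − 812 = 0, so n = (1 ± √(1 + 4·812))/2 = (1 ± √3,249)/2 = (1 ± 57)/2, i.e. n = 29 or n = -28. Taking the positive root, n = 29 (check: 29×28 = 812).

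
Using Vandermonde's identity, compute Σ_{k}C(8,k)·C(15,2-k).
= C(8+15,2) = C(23,2) = 253.

Answer: 253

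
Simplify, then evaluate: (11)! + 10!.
(11)! + 10! = (11)·10! + 10! = (11+1)·10! = 12·10! = 43,545,600.

Answer: 43,545,600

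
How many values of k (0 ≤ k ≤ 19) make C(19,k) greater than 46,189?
6

Explanation: Row 19 is unimodal and symmetric about k=19/2. C(19,6)=27,132 ≤ 46,189; C(19,7)=50,388 > 46,189; by symmetry C(19,k) > 46,189 for k = 7..12. That's 12 - 7 + 1 = 6 values.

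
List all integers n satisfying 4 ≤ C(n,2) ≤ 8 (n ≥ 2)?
4

Explanation: C(3,2)=3; C(4,2)=6; C(5,2)=10. So valid n = 4.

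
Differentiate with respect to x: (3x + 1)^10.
Chain rule: 10(3x+1)^{9} × 3 = 30(3x+1)^{9}.

Answer: 30(3x + 1)^9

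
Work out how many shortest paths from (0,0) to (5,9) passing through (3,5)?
To (3,5): C(8,3)=56. From there: C(6,2)=15. Total: 840.
Final answer: 840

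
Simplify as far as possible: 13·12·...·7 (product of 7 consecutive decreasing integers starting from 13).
8,648,640

This is P(13,7) = 13!/(6)! = 8,648,640.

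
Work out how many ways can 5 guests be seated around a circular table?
Circular arrangements: (5-1)! = 24.
Final answer: 24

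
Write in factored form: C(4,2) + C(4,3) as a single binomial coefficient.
C(5,3)

Reasoning: By Pascal's identity: C(4,2) + C(4,3) = C(5,3) = 10.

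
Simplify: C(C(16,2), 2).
C(16,2) = 120, then C(120, 2) = 7,140.
Final answer: 7,140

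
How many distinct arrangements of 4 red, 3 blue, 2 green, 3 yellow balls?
Multinomial: 12!/(4! × 3! × 2! × 3!) = 277,200.
Final answer: 277,200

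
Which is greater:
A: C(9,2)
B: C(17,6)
B
A=C(9,2)=36, B=C(17,6)=12,376.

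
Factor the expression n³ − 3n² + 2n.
n(n − 1)(n − 2)

Reasoning: n³ − 3n² + 2n = n(n² − 3n + 2) = n(n − 1)(n − 2).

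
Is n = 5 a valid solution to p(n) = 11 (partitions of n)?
No

Reasoning: Pentagonal recurrence p(n) = p(n−1) + p(n−2) − p(n−5) − p(n−7) + …: p(5) = p(4) + p(3) − p(0) = 5 + 3 − 1 = 7, which does not equal 11.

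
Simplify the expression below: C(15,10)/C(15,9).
3/5

Working:
C(n,k+1)/C(n,k) = (n−k)/(k+1). Here (15−9)/(9+1) = 6/10 = 3/5.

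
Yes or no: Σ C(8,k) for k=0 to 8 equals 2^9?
No

Binomial theorem: Σ C(8,k) = (1+1)^8 = 2^8 = 256; RHS 2^9 = 512.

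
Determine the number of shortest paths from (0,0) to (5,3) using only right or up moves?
56

Choose 5 rights from 8 moves: C(8,5) = 56.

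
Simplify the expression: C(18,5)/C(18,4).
C(n,k+1)/C(n,k) = (n−k)/(k+1). Here (18−4)/(4+1) = 14/5 = 14/5.

Answer: 14/5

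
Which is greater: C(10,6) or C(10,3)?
C(10,6)
C(10,6)=210, C(10,3)=120.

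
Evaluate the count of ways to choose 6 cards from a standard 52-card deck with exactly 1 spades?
7,484,841

13 spades and 39 non-spades: C(13,1) × C(39,5) = 13 × 575757 = 7,484,841.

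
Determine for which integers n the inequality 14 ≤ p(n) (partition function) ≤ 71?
Tabulating p(n) via p(n) = p(n−1) + p(n−2) − p(n−5) − p(n−7) + …: p(6)=11; p(7)=15; p(8)=22; p(9)=30; p(10)=42; p(11)=56; p(12)=77. So valid n = 7, 8, 9, 10, 11.
Final answer: 7, 8, 9, 10, 11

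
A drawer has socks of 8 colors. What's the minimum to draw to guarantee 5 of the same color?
33

Reasoning: Worst case: 4 of each = 32. One more: 33.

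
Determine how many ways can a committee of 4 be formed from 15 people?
C(15,4) = 15! / (4! × (15-4)!)
         = 15! / (4! × 11!)
         = 1,365

Answer: 1,365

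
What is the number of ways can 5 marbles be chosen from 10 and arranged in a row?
30,240

Reasoning: P(10,5) = 10!/(10-5)! = 30,240.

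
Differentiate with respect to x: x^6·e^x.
(6x^5 + x^6)e^x

Solution: Product rule: d/dx[x^6]·e^x + x^6·d/dx[e^x] = 6x^{5}e^x + x^6e^x.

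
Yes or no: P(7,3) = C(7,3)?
No

Reasoning: P(7,3) = 210 but C(7,3) = 35; they differ by a factor of 3! = 6, so the statement does not hold.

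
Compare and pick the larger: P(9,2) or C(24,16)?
P(9,2)=72, C(24,16)=735,471.

Answer: C(24,16)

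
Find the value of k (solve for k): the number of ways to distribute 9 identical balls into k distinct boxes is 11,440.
Stars and bars: the count is C(9+k−1, k−1), increasing in k. k=6: C(14,5) = 2,002, k=7: C(15,6) = 5,005, k=8: C(16,7) = 11,440 ✓. So k = 8.

Answer: 8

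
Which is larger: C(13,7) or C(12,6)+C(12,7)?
Equal

Explanation: By Pascal's identity: C(13,7) = C(12,6)+C(12,7) = 1,716. Equal.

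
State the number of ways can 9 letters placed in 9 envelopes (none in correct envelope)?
Using D(n) = (n-1)[D(n-1) + D(n-2)]:
D(9) = (9-1) × [D(8) + D(7)]
      = 8 × [14833 + 1854]
      = 8 × 16687
      = 133,496
Final answer: 133,496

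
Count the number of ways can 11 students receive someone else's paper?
14,684,570

Working:
Using D(n) = (n-1)[D(n-1) + D(n-2)]:
D(11) = (11-1) × [D(10) + D(9)]
      = 10 × [1334961 + 133496]
      = 10 × 1468457
      = 14,684,570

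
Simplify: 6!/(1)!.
720
This equals 6×5×...×2 = 720.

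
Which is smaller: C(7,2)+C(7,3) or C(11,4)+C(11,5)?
C(7,2)+C(7,3)

Solution: First=56, Second=792.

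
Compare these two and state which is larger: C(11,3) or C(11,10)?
C(11,3)

Solution: C(11,3)=165, C(11,10)=11.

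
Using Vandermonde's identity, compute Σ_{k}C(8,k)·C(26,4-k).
46,376
= C(8+26,4) = C(34,4) = 46,376.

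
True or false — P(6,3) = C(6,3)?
False

Reasoning: P(6,3) = 120 but C(6,3) = 20; they differ by a factor of 3! = 6, so the statement does not hold.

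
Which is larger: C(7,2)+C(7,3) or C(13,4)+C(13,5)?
C(13,4)+C(13,5)

Reasoning: First=56, Second=2,002.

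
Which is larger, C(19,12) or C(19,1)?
C(19,12)

C(19,12)=50,388, C(19,1)=19.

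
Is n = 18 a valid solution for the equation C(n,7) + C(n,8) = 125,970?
C(18,7) + C(18,8) = 31,824 + 43,758 = 75,582, which does not equal 125,970.

Answer: No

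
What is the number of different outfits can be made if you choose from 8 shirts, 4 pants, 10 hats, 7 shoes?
2,240

By the multiplication principle: 8 × 4 × 10 × 7 = 2,240.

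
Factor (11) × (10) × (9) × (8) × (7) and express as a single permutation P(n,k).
P(11,5) = 11!/(6)!
Product of 5 consecutive descending integers starting at 11: P(11,5) = 11!/6! = 55,440.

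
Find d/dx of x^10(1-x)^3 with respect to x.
10x^9(1-x)^3 - 3x^10(1-x)^2

Working:
Product rule: 10x^{9}(1-x)^{3} + x^10·(-3)(1-x)^{2}.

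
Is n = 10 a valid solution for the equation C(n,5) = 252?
C(10,5) = 10·9·8·7·6/5! = 30,240/120 = 252, which equals 252.

Answer: Yes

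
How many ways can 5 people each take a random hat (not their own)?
Using D(n) = (n-1)[D(n-1) + D(n-2)]:
D(5) = (5-1) × [D(4) + D(3)]
      = 4 × [9 + 2]
      = 4 × 11
      = 44

Answer: 44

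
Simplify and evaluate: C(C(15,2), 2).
5,460

Reasoning: C(15,2) = 105, then C(105, 2) = 5,460.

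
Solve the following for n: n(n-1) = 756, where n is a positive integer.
28

n² − n − 756 = 0, so n = (1 ± √(1 + 4·756))/2 = (1 ± √3,025)/2 = (1 ± 55)/2, i.e. n = 28 or n = -27. Taking the positive root, n = 28 (check: 28×27 = 756).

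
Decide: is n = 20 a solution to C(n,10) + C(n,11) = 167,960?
No
C(20,10) + C(20,11) = 184,756 + 167,960 = 352,716, which does not equal 167,960.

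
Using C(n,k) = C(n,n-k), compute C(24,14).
1,961,256

Reasoning: C(24,14) = C(24,10) = 1,961,256.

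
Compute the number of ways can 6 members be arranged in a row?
Arrangements of 6 distinct objects: 6! = 720.
Final answer: 720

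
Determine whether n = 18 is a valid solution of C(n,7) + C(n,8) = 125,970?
No

Solution: C(18,7) + C(18,8) = 31,824 + 43,758 = 75,582, which does not equal 125,970.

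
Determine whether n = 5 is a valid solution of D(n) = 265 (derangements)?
No

Reasoning: D(5) = (5-1)·[D(4) + D(3)] = 4·[9 + 2] = 44, which does not equal 265.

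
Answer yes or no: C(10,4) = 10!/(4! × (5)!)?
No

Solution: The correct denominator is 4!×6!, giving C(10,4) = 210; the stated RHS is 10!/(4!×5!) = 1,260 ≠ 210, so the statement does not hold.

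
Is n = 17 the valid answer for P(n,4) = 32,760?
No

Working:
P(17,4) = 17·16·15·14 = 57,120, which does not equal 32,760.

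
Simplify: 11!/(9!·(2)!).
This is C(11,9) = 55.
Final answer: 55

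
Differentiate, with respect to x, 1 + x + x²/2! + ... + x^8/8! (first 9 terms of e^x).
Differentiating term by term gives the first 8 terms of e^x.

Answer: 1 + x + x²/2! + ... + x^7/7!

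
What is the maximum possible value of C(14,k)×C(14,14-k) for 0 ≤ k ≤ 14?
11,778,624
C(14,k)·C(14,14-k) = C(14,k)², maximised at the centre k = 7: C(14,7)² = 11,778,624.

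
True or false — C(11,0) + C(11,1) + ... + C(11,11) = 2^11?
True

Working:
Binomial theorem with x = y = 1: Σ C(11,i) = (1+1)^11 = 2^11 = 2,048. The statement holds.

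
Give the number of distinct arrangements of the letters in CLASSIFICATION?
1,816,214,400

Word has 14 letters (C=2, L=1, A=2, S=2, I=3, F=1, T=1, O=1, N=1). Arrangements: 14!/Π(k!) = 1,816,214,400.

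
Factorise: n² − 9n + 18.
(n − 3)(n − 6)

Reasoning: Seek roots whose sum is 9 and product is 18: (3, 6). So n² − 9n + 18 = (n − 3)(n − 6).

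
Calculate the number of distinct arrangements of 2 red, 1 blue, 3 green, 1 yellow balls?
Multinomial: 7!/(2! × 1! × 3! × 1!) = 420.
Final answer: 420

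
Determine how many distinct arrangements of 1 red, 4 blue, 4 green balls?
630

Reasoning: Multinomial: 9!/(1! × 4! × 4!) = 630.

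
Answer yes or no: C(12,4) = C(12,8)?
Yes

Explanation: Symmetry C(n,k) = C(n,n-k): C(12,4) = 495 and C(12,8) = 495. Both sides agree, so the statement holds.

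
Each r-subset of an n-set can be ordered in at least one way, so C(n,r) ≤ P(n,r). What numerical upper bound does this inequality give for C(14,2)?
P(14,2) = 14·13 = 182, so C(14,2) ≤ 182. (The bound is loose by a factor of 2! = 2: C(14,2) = 182/2 = 91.)
Final answer: 182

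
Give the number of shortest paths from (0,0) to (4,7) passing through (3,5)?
168
To (3,5): C(8,3)=56. From there: C(3,1)=3. Total: 168.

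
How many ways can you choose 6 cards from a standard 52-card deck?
20,358,520

Solution: C(52,6) = 20,358,520.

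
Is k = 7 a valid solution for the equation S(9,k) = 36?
No

S(9,7) = 7·S(8,7) + S(8,6) = 7·28 + 266 = 462, which does not equal 36.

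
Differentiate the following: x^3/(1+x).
(3x^2(1+x) - x^3)/(1+x)²

Quotient rule: [3x^{2}(1+x) - x^3]/(1+x)².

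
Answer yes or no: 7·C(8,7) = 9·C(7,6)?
Absorption identity k·C(n,k) = n·C(n-1,k-1). LHS = 7·8 = 56; RHS = 9·7 = 63.
Final answer: No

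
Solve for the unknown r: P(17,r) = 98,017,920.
7

Explanation: P(17,r) = 17·16·…·(17−r+1), a product of r factors. Multiplying down from 17: 17 = 17; 17·16 = 272; 17·16·15 = 4,080; 17·16·15·14 = 57,120; 17·16·15·14·13 = 742,560; 17·16·15·14·13·12 = 8,910,720; 17·16·15·14·13·12·11 = 98,017,920 ✓ (7 factors). So r = 7.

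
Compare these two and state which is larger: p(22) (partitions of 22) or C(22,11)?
C(22,11)

Reasoning: Pentagonal recurrence p(n) = p(n−1) + p(n−2) − p(n−5) − p(n−7) + …: p(22) = p(21) + p(20) − p(17) − p(15) + p(10) + p(7) − p(0) = 792 + 627 − 297 − 176 + 42 + 15 − 1 = 1,002; C(22,11) = 705,432.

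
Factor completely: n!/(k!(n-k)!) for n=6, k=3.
C(6,3) = 20

Explanation: This is the binomial coefficient C(6,3) = 20.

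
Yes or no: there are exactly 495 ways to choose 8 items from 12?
Yes

Explanation: C(12,8) = 495.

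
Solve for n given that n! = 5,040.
7

n! is strictly increasing. 5! = 120, 6! = 720, 7! = 5,040 ✓. So n = 7.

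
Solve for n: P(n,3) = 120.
6

Solution: P(n,3) = n(n−1)(n−2) is increasing in n; n(n−1)(n−2) ≈ (n−1)^3 = 120 gives n ≈ 5.9. Check: P(4,3) = 24, P(5,3) = 60, P(6,3) = 120 ✓. So n = 6.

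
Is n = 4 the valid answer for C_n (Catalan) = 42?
No

Working:
C_4 = C(8,4)/(4+1) = 70/5 = 14, which does not equal 42.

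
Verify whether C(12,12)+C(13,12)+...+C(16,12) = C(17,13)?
Hockey stick identity gives Σ = C(17,13) = 2,380; RHS C(17,13) = 2,380.
Final answer: True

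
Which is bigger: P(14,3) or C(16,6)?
P(14,3)=2,184, C(16,6)=8,008.
Final answer: C(16,6)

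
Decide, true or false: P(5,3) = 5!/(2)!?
Permutation formula P(n,k) = n!/(n-k)!: 5!/2! = 120/2 = 60 = P(5,3). The statement holds.
Final answer: True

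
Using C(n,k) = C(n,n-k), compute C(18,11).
31,824

C(18,11) = C(18,7) = 31,824.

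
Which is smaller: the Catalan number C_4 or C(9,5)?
C_4 = C(8,4)/(4+1) = 70/5 = 14; C(9,5) = 126.
Final answer: C_4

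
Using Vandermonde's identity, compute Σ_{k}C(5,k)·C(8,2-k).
78

Working:
= C(5+8,2) = C(13,2) = 78.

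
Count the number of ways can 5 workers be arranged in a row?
Arrangements of 5 distinct objects: 5! = 120.

Answer: 120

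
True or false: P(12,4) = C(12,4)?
False

Working:
P(12,4) = 11,880 and C(12,4) = 495; P(n,r) = r! × C(n,r) so P > C whenever r ≥ 2.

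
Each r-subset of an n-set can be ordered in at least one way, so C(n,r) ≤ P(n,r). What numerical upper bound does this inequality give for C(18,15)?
1,067,062,284,288,000

Working:
P(18,15) = 18·17·16·15·14·13·12·11·10·9·8·7·6·5·4 = 1,067,062,284,288,000, so C(18,15) ≤ 1,067,062,284,288,000. (The bound is loose by a factor of 15! = 1,307,674,368,000: C(18,15) = 1,067,062,284,288,000/1,307,674,368,000 = 816.)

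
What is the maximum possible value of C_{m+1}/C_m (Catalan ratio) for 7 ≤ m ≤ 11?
46/13

Reasoning: C_{m+1}/C_m = 2(2m+1)/(m+2), which increases with m. Maximum at m = 11: 2·23/13 = 46/13.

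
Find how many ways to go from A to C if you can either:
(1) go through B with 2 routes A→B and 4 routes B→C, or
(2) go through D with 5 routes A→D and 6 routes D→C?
38

Reasoning: Route via B: 2×4=8. Route via D: 5×6=30. Total: 38.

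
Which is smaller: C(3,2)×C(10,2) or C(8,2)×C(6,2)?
C(3,2)×C(10,2)
C(3,2)×C(10,2)=135, C(8,2)×C(6,2)=420.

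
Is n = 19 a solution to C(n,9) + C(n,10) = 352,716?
No

Reasoning: C(19,9) + C(19,10) = 92,378 + 92,378 = 184,756, which does not equal 352,716.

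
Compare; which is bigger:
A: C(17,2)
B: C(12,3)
B
A=C(17,2)=136, B=C(12,3)=220.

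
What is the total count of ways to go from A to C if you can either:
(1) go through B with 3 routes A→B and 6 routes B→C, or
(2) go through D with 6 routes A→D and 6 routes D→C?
54
Route via B: 3×6=18. Route via D: 6×6=36. Total: 54.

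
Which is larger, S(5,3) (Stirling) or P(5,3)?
P(5,3)

Working:
S(5,3) = 3·S(4,3) + S(4,2) = 3·6 + 7 = 25; P(5,3) = 60.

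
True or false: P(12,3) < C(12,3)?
P(12,3) = 1,320 and C(12,3) = 220; P(n,r) = r! × C(n,r) so P > C whenever r ≥ 2.

Answer: False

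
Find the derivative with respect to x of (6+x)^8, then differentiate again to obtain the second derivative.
First derivative: 8(6+x)^{7}. Second derivative: 8·7·(6+x)^{6} = 56(6+x)^{6}.

Answer: 56(6+x)^6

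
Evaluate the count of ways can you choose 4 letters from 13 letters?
715

Explanation: C(13,4) = 13! / (4! × (13-4)!)
         = 13! / (4! × 9!)
         = 715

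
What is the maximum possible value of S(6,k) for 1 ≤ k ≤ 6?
90

Explanation: Row S(6,k) for k = 1..6 (via S(n,k) = k·S(n−1,k) + S(n−1,k−1)): 1, 31, 90, 65, 15, 1. The row is unimodal; maximum at k = 3: 90.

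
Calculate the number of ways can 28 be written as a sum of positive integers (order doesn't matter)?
Pentagonal recurrence p(n) = p(n−1) + p(n−2) − p(n−5) − p(n−7) + …: p(28) = p(27) + p(26) − p(23) − p(21) + p(16) + p(13) − p(6) − p(2) = 3,010 + 2,436 − 1,255 − 792 + 231 + 101 − 11 − 2 = 3,718.

Answer: 3,718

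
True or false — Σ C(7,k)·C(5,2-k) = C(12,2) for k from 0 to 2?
True

Vandermonde's identity gives C(12,2) = 66; RHS C(12,2) = 66.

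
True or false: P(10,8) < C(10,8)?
False

Reasoning: P(10,8) = 1,814,400 and C(10,8) = 45; P(n,r) = r! × C(n,r) so P > C whenever r ≥ 2.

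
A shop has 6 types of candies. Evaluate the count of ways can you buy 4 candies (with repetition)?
126
Stars and bars: C(4+6-1, 4) = C(9, 4) = 126.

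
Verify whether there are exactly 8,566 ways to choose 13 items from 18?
False

Reasoning: C(18,13) = 8,568 ≠ 8566.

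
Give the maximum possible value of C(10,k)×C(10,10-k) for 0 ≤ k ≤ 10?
C(10,k)·C(10,10-k) = C(10,k)², maximised at the centre k = 5: C(10,5)² = 63,504.

Answer: 63,504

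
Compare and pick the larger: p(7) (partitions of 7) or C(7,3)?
C(7,3)

Explanation: Pentagonal recurrence p(n) = p(n−1) + p(n−2) − p(n−5) − p(n−7) + …: p(7) = p(6) + p(5) − p(2) − p(0) = 11 + 7 − 2 − 1 = 15; C(7,3) = 35.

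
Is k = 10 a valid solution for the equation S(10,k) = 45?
No

Explanation: S(10,10) = 10·S(9,10) + S(9,9) = 10·0 + 1 = 1, which does not equal 45.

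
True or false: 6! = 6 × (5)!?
True

Explanation: By definition n! = n × (n-1)!, so 6! = 6 × 5!.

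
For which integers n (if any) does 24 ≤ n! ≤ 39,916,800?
4, 5, 6, 7, 8, 9, 10, 11

n! is strictly increasing; 4! = 24 and 11! = 39,916,800, so valid n = 4, 5, 6, 7, 8, 9, 10, 11.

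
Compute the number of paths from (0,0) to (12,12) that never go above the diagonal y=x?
208,012

Solution: Counted by the Catalan number C_12: C_12 = C(24,12)/(12+1) = 2,704,156/13 = 208,012.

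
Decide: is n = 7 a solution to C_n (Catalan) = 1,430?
No

Working:
C_7 = C(14,7)/(7+1) = 3,432/8 = 429, which does not equal 1,430.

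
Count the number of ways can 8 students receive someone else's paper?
Using D(n) = (n-1)[D(n-1) + D(n-2)]:
D(8) = (8-1) × [D(7) + D(6)]
      = 7 × [1854 + 265]
      = 7 × 2119
      = 14,833
Final answer: 14,833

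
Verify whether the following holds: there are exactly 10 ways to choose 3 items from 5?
True

Explanation: C(5,3) = 10.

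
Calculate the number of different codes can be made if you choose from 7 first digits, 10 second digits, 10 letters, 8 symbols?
5,600

Reasoning: By the multiplication principle: 7 × 10 × 10 × 8 = 5,600.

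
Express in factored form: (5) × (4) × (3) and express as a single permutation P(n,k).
P(5,3) = 5!/(2)!

Explanation: Product of 3 consecutive descending integers starting at 5: P(5,3) = 5!/2! = 60.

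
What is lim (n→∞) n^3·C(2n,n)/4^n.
C(2n,n) ~ 4^n/√(πn), so n^3·C(2n,n)/4^n ~ n^(3 − 1/2)/√π → ∞.

Answer: ∞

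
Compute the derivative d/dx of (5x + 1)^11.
Chain rule: 11(5x+1)^{10} × 5 = 55(5x+1)^{10}.
Final answer: 55(5x + 1)^10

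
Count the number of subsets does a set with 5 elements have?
32

Each element can be included or excluded: 2^5 = 32.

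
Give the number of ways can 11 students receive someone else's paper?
14,684,570

Using D(n) = (n-1)[D(n-1) + D(n-2)]:
D(11) = (11-1) × [D(10) + D(9)]
      = 10 × [1334961 + 133496]
      = 10 × 1468457
      = 14,684,570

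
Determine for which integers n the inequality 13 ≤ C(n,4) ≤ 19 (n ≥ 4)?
6
C(5,4)=5; C(6,4)=15; C(7,4)=35. So valid n = 6.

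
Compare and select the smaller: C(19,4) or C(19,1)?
C(19,1)

Reasoning: C(19,4)=3,876, C(19,1)=19.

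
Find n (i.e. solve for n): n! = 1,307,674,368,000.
n! is strictly increasing. 13! = 6,227,020,800, 14! = 87,178,291,200, 15! = 1,307,674,368,000 ✓. So n = 15.
Final answer: 15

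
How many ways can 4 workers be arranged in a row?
24

Explanation: Arrangements of 4 distinct objects: 4! = 24.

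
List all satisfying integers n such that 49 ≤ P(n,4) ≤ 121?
5

P(4,4)=24; P(5,4)=120; P(6,4)=360. So valid n = 5.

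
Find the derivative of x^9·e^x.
(9x^8 + x^9)e^x

Reasoning: Product rule: d/dx[x^9]·e^x + x^9·d/dx[e^x] = 9x^{8}e^x + x^9e^x.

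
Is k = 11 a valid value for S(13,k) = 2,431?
S(13,11) = 11·S(12,11) + S(12,10) = 11·66 + 1,705 = 2,431, which equals 2,431.
Final answer: Yes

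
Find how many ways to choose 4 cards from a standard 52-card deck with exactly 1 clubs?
118,807

Solution: 13 clubs and 39 non-clubs: C(13,1) × C(39,3) = 13 × 9139 = 118,807.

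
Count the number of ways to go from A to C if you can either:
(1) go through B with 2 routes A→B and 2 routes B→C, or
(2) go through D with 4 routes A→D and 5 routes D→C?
24

Working:
Route via B: 2×2=4. Route via D: 4×5=20. Total: 24.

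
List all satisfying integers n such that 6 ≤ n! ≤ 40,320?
3, 4, 5, 6, 7, 8

Solution: n! is strictly increasing; 3! = 6 and 8! = 40,320, so valid n = 3, 4, 5, 6, 7, 8.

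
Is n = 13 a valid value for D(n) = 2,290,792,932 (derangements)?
Yes

Solution: D(13) = (13-1)·[D(12) + D(11)] = 12·[176,214,841 + 14,684,570] = 2,290,792,932, which equals 2,290,792,932.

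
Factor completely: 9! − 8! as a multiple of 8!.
8 × 8! = 322,560

Explanation: 9! − 8! = 9·8! − 8! = (9 − 1)·8! = 8 × 8! = 322,560.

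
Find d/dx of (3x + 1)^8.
24(3x + 1)^7

Reasoning: Chain rule: 8(3x+1)^{7} × 3 = 24(3x+1)^{7}.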